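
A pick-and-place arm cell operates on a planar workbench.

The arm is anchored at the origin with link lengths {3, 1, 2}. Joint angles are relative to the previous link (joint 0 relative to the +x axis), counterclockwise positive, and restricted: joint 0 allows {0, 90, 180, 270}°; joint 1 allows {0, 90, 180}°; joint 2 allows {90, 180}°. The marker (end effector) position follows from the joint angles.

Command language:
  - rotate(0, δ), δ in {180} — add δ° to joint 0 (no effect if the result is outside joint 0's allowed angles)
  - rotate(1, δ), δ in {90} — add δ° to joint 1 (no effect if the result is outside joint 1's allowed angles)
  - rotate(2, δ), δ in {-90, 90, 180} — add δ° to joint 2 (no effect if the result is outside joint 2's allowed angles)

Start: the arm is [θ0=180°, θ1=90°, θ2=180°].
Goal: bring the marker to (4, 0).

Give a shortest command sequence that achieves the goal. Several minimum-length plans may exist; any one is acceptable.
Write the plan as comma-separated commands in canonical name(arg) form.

start: [θ0=180°, θ1=90°, θ2=180°]
[1] after rotate(0, 180): [θ0=0°, θ1=90°, θ2=180°]
[2] after rotate(1, 90): [θ0=0°, θ1=180°, θ2=180°]
nothing shorter than 2 reaches the goal.

rotate(0, 180), rotate(1, 90)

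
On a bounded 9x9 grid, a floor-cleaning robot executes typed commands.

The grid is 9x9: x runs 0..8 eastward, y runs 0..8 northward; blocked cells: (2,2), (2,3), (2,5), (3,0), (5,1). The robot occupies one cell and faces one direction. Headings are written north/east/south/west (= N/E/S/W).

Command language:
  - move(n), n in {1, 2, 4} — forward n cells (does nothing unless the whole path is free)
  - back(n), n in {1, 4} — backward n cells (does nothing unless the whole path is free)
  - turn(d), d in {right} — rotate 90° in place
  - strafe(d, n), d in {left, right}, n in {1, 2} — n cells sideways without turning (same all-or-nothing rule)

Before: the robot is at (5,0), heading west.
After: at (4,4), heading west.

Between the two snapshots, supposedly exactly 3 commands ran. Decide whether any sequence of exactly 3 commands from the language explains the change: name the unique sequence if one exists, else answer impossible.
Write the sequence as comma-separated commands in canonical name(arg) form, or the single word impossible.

move(1), strafe(right, 2), strafe(right, 2)

key: heading stays W — no command in the sequence turns
begin: at (5,0), heading west
[1] after move(1): at (4,0), heading west
[2] after strafe(right, 2): at (4,2), heading west
[3] after strafe(right, 2): at (4,4), heading west
all 1000 alternatives checked — unique.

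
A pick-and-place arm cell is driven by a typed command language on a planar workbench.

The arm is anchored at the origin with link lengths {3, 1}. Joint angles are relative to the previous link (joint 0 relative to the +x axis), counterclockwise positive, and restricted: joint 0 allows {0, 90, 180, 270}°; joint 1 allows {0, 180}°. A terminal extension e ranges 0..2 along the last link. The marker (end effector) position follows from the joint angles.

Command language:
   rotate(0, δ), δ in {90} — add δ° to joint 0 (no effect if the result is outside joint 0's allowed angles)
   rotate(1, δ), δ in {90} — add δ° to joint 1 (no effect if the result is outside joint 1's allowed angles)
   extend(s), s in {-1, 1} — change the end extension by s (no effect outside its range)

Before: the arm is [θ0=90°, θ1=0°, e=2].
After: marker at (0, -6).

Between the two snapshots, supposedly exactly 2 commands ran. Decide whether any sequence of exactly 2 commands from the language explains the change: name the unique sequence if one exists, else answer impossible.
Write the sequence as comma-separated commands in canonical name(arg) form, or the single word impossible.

t0: [θ0=90°, θ1=0°, e=2]
t=1 rotate(0, 90) ⇒ [θ0=180°, θ1=0°, e=2]
t=2 rotate(0, 90) ⇒ [θ0=270°, θ1=0°, e=2]
no rival 2-sequence matches.

rotate(0, 90), rotate(0, 90)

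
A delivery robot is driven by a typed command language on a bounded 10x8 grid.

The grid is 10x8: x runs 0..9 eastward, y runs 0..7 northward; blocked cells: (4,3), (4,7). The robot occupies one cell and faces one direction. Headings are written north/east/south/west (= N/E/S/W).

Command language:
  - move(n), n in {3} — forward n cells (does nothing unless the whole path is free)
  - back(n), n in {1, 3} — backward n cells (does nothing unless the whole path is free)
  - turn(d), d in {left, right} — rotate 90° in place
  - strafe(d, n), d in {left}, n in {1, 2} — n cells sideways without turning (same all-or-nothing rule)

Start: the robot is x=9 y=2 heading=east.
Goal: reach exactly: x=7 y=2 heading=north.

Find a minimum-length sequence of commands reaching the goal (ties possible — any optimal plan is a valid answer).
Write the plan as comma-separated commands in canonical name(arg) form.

initial: x=9 y=2 heading=east
step 1 (turn(left)): x=9 y=2 heading=north
step 2 (strafe(left, 2)): x=7 y=2 heading=north
no 1-step plan works, so 2 is optimal.

turn(left), strafe(left, 2)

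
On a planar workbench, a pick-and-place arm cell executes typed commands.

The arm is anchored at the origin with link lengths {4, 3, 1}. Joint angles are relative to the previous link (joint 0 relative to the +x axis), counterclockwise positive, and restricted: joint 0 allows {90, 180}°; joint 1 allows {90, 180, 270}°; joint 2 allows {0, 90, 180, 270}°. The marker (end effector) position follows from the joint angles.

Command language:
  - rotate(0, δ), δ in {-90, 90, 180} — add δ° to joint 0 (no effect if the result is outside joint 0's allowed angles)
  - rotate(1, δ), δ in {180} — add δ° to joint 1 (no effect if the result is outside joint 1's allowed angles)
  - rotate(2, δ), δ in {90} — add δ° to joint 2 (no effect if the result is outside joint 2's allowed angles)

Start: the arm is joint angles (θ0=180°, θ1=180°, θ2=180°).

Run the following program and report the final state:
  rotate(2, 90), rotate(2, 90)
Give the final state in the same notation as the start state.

joint angles (θ0=180°, θ1=180°, θ2=0°)

t0: joint angles (θ0=180°, θ1=180°, θ2=180°)
step 1 (rotate(2, 90)): joint angles (θ0=180°, θ1=180°, θ2=270°)
step 2 (rotate(2, 90)): joint angles (θ0=180°, θ1=180°, θ2=0°)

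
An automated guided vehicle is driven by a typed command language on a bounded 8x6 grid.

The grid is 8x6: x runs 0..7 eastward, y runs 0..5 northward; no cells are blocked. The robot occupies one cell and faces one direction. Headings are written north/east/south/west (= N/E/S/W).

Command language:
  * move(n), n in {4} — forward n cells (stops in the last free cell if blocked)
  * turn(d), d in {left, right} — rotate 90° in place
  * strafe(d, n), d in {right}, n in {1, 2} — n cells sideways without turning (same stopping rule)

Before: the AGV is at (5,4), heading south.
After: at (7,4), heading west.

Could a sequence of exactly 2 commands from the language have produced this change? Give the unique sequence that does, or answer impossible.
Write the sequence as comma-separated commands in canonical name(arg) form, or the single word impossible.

impossible

all 25 sequences checked — none match.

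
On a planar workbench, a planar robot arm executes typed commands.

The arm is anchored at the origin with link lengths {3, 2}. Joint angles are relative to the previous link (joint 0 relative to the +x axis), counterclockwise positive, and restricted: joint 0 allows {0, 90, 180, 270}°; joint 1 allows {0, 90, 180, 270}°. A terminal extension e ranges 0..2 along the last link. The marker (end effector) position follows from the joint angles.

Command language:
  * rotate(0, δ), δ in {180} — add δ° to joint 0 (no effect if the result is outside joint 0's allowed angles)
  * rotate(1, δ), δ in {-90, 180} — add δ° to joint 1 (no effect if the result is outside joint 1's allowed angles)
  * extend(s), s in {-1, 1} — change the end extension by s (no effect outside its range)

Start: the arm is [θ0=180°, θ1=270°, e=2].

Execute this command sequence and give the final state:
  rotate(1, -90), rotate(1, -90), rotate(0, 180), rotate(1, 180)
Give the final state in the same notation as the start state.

[θ0=0°, θ1=270°, e=2]

from: [θ0=180°, θ1=270°, e=2]
step 1 (rotate(1, -90)): [θ0=180°, θ1=180°, e=2]
step 2 (rotate(1, -90)): [θ0=180°, θ1=90°, e=2]
step 3 (rotate(0, 180)): [θ0=0°, θ1=90°, e=2]
step 4 (rotate(1, 180)): [θ0=0°, θ1=270°, e=2]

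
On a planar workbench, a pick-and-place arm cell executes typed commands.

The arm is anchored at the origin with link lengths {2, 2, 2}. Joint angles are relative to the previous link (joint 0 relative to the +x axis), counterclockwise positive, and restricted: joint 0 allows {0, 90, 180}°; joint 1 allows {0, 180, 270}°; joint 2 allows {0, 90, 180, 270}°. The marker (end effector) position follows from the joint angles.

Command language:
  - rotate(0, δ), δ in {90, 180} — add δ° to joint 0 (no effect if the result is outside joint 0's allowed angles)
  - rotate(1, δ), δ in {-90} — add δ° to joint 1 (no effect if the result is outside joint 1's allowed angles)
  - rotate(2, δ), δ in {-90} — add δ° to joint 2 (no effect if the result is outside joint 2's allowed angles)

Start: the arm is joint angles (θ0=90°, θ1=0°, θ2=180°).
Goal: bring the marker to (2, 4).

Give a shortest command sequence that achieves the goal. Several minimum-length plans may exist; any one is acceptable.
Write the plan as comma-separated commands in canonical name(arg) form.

initial: joint angles (θ0=90°, θ1=0°, θ2=180°)
[1] after rotate(2, -90): joint angles (θ0=90°, θ1=0°, θ2=90°)
[2] after rotate(1, -90): joint angles (θ0=90°, θ1=270°, θ2=90°)
nothing shorter than 2 reaches the goal.

rotate(2, -90), rotate(1, -90)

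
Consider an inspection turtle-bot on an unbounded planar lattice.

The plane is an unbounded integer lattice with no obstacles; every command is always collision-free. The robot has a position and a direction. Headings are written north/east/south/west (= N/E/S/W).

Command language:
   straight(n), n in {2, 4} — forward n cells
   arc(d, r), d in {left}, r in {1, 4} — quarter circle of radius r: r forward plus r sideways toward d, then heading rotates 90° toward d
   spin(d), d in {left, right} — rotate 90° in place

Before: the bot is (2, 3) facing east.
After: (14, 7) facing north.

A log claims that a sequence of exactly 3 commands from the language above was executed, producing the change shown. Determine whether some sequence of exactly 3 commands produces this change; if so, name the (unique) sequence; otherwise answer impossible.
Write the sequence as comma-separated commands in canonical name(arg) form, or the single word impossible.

key: order matters: swapping straight(4) and arc(left, 4) lands elsewhere
initial: (2, 3) facing east
1. straight(4) → (6, 3) facing east
2. straight(4) → (10, 3) facing east
3. arc(left, 4) → (14, 7) facing north
all 216 alternatives checked — unique.

straight(4), straight(4), arc(left, 4)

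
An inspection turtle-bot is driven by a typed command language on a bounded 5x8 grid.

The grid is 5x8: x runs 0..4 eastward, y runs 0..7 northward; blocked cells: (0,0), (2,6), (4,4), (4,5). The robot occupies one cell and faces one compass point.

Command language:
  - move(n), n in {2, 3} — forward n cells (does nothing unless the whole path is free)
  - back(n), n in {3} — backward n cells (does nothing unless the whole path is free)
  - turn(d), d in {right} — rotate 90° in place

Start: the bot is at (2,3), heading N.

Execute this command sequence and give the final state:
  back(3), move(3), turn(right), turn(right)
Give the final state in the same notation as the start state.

at (2,3), heading S

begin: at (2,3), heading N
step 1 (back(3)): at (2,0), heading N
step 2 (move(3)): at (2,3), heading N
step 3 (turn(right)): at (2,3), heading E
step 4 (turn(right)): at (2,3), heading S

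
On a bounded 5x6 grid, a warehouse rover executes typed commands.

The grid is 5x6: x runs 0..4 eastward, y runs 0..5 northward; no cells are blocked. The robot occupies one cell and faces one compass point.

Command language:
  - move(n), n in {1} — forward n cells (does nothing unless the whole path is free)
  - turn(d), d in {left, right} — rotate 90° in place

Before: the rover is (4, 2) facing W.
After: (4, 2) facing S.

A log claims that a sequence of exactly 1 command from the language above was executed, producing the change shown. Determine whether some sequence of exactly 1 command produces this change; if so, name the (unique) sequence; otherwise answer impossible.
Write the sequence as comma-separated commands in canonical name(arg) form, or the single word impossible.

turn(left)

key: (4,2) unchanged — the single command moves nothing
initial: (4, 2) facing W
1. turn(left) → (4, 2) facing S
all 3 alternatives checked — unique.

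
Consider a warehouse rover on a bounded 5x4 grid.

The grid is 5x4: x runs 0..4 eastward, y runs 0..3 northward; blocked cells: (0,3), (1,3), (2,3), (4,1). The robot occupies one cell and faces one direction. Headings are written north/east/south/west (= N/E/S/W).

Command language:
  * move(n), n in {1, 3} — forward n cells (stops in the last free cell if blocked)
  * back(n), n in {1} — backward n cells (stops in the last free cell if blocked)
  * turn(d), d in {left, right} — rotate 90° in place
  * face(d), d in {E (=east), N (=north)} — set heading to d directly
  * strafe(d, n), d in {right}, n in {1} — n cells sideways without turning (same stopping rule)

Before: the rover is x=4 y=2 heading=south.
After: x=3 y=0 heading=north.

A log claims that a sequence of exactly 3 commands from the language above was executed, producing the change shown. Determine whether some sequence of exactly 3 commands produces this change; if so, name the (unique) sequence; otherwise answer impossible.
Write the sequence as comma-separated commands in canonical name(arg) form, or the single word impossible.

key: position moved to (3,0) AND the heading swung to N — translation plus rotation needed
start: x=4 y=2 heading=south
1. strafe(right, 1) → x=3 y=2 heading=south
2. move(3) → x=3 y=0 heading=south
3. face(N) → x=3 y=0 heading=north
no other 3-command option fits: unique.

strafe(right, 1), move(3), face(N)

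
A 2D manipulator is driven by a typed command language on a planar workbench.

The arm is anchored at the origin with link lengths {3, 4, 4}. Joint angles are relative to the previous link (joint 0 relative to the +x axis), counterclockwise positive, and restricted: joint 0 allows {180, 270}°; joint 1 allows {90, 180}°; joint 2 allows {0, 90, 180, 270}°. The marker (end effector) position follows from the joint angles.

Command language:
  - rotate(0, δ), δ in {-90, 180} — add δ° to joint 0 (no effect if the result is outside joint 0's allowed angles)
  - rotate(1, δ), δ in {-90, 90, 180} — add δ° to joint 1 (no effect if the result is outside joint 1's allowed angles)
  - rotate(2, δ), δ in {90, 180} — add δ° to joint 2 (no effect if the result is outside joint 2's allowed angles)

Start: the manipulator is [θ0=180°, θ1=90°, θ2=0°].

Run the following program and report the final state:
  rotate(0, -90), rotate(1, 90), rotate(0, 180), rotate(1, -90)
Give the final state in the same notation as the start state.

[θ0=180°, θ1=90°, θ2=0°]

begin: [θ0=180°, θ1=90°, θ2=0°]
[1] after rotate(0, -90): [θ0=180°, θ1=90°, θ2=0°]
[2] after rotate(1, 90): [θ0=180°, θ1=180°, θ2=0°]
[3] after rotate(0, 180): [θ0=180°, θ1=180°, θ2=0°]
[4] after rotate(1, -90): [θ0=180°, θ1=90°, θ2=0°]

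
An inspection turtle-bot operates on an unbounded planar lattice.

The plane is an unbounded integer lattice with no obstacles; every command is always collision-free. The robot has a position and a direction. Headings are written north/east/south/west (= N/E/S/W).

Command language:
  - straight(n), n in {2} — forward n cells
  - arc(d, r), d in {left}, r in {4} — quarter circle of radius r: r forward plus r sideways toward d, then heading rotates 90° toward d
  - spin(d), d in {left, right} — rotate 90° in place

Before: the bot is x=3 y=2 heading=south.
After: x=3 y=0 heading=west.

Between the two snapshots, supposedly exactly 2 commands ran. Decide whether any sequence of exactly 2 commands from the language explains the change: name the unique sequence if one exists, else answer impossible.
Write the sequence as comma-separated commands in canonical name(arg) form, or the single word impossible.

straight(2), spin(right)

key: cell and facing (now W) both changed — the 2 commands mix motion and turning
begin: x=3 y=2 heading=south
t=1 straight(2) ⇒ x=3 y=0 heading=south
t=2 spin(right) ⇒ x=3 y=0 heading=west
no rival 2-sequence matches.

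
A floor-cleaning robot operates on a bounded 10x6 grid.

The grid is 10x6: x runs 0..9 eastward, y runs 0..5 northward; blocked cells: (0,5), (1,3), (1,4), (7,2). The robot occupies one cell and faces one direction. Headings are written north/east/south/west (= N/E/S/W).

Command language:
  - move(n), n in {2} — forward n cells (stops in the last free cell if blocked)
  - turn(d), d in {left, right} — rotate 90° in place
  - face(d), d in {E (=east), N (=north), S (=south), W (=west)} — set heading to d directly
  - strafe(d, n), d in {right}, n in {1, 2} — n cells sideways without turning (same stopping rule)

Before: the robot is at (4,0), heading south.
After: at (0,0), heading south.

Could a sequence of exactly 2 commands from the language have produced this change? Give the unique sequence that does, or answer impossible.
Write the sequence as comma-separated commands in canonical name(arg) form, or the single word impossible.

strafe(right, 2), strafe(right, 2)

key: heading stays S — no command in the sequence turns
initial: at (4,0), heading south
t=1 strafe(right, 2) ⇒ at (2,0), heading south
t=2 strafe(right, 2) ⇒ at (0,0), heading south
no other 2-command option fits: unique.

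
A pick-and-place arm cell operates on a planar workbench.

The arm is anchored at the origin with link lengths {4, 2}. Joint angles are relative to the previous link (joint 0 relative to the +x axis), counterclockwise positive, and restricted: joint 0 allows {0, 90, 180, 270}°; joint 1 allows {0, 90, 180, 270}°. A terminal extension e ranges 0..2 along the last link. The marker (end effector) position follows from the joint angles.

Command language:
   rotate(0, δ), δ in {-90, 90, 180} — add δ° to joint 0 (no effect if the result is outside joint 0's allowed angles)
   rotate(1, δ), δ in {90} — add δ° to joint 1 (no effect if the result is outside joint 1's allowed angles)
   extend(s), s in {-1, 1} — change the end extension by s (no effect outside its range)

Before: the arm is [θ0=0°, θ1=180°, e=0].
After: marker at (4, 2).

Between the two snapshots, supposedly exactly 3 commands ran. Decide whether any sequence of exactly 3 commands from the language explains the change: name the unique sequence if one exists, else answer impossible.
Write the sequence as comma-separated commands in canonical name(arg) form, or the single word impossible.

start: [θ0=0°, θ1=180°, e=0]
[1] after rotate(1, 90): [θ0=0°, θ1=270°, e=0]
[2] after rotate(1, 90): [θ0=0°, θ1=0°, e=0]
[3] after rotate(1, 90): [θ0=0°, θ1=90°, e=0]
no other 3-command option fits: unique.

rotate(1, 90), rotate(1, 90), rotate(1, 90)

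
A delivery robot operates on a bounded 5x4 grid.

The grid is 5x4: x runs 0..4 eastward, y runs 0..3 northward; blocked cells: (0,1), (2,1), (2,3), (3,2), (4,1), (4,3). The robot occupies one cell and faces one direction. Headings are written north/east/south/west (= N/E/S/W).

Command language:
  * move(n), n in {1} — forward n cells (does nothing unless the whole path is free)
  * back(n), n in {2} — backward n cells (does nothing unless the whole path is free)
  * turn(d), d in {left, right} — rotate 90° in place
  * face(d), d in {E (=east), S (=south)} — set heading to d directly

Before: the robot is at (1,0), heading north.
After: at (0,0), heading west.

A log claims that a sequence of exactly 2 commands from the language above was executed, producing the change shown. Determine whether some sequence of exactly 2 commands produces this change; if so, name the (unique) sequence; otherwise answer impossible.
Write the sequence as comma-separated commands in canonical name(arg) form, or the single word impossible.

key: running move(1) before turn(left) would end elsewhere — order is forced
t0: at (1,0), heading north
[1] after turn(left): at (1,0), heading west
[2] after move(1): at (0,0), heading west
no other 2-command option fits: unique.

turn(left), move(1)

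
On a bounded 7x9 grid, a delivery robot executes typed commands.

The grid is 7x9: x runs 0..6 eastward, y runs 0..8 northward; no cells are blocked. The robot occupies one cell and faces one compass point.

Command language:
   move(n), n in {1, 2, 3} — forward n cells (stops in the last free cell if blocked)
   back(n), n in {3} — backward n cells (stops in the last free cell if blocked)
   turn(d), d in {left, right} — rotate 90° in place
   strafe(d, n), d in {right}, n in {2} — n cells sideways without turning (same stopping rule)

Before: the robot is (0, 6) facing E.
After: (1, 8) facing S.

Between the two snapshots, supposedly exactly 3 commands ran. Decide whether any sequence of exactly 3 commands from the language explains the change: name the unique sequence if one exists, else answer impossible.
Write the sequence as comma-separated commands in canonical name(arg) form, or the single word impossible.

key: cell and facing (now S) both changed — the 3 commands mix motion and turning
begin: (0, 6) facing E
1. move(1) → (1, 6) facing E
2. turn(right) → (1, 6) facing S
3. back(3) → (1, 8) facing S
all 343 alternatives checked — unique.

move(1), turn(right), back(3)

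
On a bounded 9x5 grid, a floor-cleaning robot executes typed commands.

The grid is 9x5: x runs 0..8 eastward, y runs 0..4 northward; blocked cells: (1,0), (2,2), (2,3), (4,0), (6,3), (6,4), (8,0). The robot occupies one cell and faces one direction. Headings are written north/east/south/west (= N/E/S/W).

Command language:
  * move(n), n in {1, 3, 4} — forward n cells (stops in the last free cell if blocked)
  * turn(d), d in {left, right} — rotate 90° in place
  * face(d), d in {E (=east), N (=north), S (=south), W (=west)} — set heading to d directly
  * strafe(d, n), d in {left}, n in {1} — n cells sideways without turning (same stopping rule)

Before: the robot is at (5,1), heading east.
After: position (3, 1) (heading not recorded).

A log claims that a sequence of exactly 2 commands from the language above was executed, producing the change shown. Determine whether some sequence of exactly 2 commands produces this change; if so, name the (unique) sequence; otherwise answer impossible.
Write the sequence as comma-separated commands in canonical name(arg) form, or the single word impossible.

impossible

all 100 sequences checked — none match.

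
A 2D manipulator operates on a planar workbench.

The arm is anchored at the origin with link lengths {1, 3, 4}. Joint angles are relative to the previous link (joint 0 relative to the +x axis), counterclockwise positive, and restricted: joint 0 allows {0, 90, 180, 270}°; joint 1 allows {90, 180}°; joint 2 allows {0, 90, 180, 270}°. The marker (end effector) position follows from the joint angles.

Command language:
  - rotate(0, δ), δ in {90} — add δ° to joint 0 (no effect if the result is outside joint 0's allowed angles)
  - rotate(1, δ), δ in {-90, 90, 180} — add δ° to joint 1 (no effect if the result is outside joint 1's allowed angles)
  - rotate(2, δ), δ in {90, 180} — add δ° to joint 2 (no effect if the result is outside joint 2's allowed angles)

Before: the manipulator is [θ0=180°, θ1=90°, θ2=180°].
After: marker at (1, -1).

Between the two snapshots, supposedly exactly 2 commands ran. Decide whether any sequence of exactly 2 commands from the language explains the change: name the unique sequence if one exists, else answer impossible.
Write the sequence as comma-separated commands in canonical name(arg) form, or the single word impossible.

t0: [θ0=180°, θ1=90°, θ2=180°]
[1] after rotate(0, 90): [θ0=270°, θ1=90°, θ2=180°]
[2] after rotate(0, 90): [θ0=0°, θ1=90°, θ2=180°]
no rival 2-sequence matches.

rotate(0, 90), rotate(0, 90)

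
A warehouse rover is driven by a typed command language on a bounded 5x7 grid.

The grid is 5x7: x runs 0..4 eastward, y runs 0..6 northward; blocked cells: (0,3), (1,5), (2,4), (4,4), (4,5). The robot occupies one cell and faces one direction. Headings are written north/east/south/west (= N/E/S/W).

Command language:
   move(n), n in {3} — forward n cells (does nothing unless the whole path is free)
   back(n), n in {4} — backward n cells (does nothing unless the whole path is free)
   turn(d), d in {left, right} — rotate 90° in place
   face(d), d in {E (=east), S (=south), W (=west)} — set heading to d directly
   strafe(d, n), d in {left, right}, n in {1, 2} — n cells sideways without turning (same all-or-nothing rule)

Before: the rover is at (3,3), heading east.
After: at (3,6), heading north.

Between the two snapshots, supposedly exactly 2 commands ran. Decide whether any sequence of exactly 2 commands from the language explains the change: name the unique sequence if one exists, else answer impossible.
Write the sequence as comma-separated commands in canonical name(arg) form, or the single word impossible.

key: position moved to (3,6) AND the heading swung to N — translation plus rotation needed
initial: at (3,3), heading east
1. turn(left) → at (3,3), heading north
2. move(3) → at (3,6), heading north
no other 2-command option fits: unique.

turn(left), move(3)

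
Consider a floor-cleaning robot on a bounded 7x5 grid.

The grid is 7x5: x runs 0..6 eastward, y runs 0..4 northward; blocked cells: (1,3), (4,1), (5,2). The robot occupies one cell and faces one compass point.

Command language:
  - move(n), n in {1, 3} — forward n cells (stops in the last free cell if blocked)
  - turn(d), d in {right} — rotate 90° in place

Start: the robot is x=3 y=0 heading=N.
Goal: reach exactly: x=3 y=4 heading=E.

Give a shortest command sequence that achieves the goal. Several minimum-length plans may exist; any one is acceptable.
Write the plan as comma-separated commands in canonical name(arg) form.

start: x=3 y=0 heading=N
1. move(1) → x=3 y=1 heading=N
2. move(3) → x=3 y=4 heading=N
3. turn(right) → x=3 y=4 heading=E
minimal: 3 command(s), checked below 3.

move(1), move(3), turn(right)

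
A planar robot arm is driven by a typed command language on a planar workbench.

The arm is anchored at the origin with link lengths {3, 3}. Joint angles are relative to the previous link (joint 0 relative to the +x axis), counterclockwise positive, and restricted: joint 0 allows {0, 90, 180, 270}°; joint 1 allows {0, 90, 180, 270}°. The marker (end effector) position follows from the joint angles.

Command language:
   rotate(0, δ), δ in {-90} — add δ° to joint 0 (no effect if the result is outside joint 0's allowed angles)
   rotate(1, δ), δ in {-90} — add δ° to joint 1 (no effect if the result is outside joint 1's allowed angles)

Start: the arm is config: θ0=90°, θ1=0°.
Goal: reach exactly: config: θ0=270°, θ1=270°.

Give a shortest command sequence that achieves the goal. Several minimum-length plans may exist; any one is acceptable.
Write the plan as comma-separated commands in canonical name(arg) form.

initial: config: θ0=90°, θ1=0°
step 1 (rotate(0, -90)): config: θ0=0°, θ1=0°
step 2 (rotate(0, -90)): config: θ0=270°, θ1=0°
step 3 (rotate(1, -90)): config: θ0=270°, θ1=270°
minimal: 3 command(s), checked below 3.

rotate(0, -90), rotate(0, -90), rotate(1, -90)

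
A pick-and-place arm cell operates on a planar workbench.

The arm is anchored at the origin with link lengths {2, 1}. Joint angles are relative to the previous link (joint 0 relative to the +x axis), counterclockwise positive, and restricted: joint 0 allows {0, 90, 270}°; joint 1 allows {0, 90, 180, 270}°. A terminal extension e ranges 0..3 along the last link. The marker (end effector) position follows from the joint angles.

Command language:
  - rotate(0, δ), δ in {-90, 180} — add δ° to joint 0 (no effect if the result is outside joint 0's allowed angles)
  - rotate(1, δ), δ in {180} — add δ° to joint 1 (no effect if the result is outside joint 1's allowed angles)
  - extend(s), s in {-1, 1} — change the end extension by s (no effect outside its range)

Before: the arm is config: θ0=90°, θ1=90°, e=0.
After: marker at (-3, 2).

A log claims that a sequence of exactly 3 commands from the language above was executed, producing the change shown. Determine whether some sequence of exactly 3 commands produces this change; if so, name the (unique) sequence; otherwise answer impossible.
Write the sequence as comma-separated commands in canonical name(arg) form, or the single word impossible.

key: running extend(1) before extend(-1) would end elsewhere — order is forced
from: config: θ0=90°, θ1=90°, e=0
t=1 extend(-1) ⇒ config: θ0=90°, θ1=90°, e=0
t=2 extend(1) ⇒ config: θ0=90°, θ1=90°, e=1
t=3 extend(1) ⇒ config: θ0=90°, θ1=90°, e=2
no rival 3-sequence matches.

extend(-1), extend(1), extend(1)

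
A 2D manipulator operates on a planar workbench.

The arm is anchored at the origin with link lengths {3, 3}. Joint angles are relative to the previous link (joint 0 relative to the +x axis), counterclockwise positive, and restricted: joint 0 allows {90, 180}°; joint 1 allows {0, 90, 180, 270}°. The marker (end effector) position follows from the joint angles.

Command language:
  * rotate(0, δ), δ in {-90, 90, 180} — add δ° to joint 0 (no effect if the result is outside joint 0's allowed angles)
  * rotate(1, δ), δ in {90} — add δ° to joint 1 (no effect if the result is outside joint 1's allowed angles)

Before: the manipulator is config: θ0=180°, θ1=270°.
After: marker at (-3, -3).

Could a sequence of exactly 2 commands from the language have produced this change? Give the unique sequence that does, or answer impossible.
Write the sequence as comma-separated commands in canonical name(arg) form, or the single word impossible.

from: config: θ0=180°, θ1=270°
t=1 rotate(1, 90) ⇒ config: θ0=180°, θ1=0°
t=2 rotate(1, 90) ⇒ config: θ0=180°, θ1=90°
no rival 2-sequence matches.

rotate(1, 90), rotate(1, 90)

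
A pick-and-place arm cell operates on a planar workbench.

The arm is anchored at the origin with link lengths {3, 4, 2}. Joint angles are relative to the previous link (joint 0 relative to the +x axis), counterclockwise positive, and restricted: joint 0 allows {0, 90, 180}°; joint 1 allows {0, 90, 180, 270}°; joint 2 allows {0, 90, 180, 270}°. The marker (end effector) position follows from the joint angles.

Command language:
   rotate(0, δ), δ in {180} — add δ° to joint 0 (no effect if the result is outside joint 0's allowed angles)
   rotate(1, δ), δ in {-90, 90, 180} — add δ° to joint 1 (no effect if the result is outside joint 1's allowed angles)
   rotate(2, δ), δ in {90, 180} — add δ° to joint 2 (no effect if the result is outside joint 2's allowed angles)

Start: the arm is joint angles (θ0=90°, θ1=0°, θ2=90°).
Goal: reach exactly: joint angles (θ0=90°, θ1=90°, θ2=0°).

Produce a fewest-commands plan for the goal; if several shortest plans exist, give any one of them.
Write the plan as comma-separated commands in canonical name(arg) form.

rotate(1, 90), rotate(2, 90), rotate(2, 180)

from: joint angles (θ0=90°, θ1=0°, θ2=90°)
step 1 (rotate(1, 90)): joint angles (θ0=90°, θ1=90°, θ2=90°)
step 2 (rotate(2, 90)): joint angles (θ0=90°, θ1=90°, θ2=180°)
step 3 (rotate(2, 180)): joint angles (θ0=90°, θ1=90°, θ2=0°)
nothing shorter than 3 reaches the goal.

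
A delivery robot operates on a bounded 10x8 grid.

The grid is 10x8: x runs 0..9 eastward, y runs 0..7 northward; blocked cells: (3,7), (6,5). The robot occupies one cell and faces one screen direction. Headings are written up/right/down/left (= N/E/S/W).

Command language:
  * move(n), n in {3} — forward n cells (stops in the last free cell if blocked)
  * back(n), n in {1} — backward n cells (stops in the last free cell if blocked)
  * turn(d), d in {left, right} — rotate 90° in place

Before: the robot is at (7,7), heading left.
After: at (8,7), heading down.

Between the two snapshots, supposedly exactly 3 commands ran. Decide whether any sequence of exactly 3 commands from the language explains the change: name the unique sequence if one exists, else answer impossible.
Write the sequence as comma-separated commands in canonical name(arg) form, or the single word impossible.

back(1), turn(left), back(1)

key: the second back(1) runs into the grid edge before its full distance
initial: at (7,7), heading left
1. back(1) → at (8,7), heading left
2. turn(left) → at (8,7), heading down
3. back(1) → at (8,7), heading down
no rival 3-sequence matches.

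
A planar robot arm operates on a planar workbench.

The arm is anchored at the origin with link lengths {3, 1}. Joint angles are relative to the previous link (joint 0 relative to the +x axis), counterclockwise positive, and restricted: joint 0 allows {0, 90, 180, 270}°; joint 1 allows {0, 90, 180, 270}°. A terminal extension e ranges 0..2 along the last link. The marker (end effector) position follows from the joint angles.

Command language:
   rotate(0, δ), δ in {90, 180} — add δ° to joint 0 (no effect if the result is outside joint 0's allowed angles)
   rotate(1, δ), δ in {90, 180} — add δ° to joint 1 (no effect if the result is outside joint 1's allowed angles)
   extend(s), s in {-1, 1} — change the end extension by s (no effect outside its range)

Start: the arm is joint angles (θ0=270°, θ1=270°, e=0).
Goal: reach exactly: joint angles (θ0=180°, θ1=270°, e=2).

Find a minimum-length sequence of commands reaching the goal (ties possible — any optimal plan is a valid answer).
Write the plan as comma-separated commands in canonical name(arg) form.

extend(1), extend(1), rotate(0, 90), rotate(0, 180)

from: joint angles (θ0=270°, θ1=270°, e=0)
t=1 extend(1) ⇒ joint angles (θ0=270°, θ1=270°, e=1)
t=2 extend(1) ⇒ joint angles (θ0=270°, θ1=270°, e=2)
t=3 rotate(0, 90) ⇒ joint angles (θ0=0°, θ1=270°, e=2)
t=4 rotate(0, 180) ⇒ joint angles (θ0=180°, θ1=270°, e=2)
no 3-step plan works, so 4 is optimal.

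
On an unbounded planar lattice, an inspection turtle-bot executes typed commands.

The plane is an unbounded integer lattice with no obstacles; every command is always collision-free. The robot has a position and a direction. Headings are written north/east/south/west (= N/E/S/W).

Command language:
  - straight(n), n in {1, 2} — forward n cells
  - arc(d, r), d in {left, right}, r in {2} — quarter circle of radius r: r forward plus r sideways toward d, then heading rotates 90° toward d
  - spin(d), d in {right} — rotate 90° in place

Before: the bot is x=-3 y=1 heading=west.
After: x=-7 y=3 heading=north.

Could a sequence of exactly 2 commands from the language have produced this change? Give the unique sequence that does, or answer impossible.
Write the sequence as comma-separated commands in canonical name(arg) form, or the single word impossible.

key: position moved to (-7,3) AND the heading swung to N — translation plus rotation needed
t0: x=-3 y=1 heading=west
step 1 (straight(2)): x=-5 y=1 heading=west
step 2 (arc(right, 2)): x=-7 y=3 heading=north
no rival 2-sequence matches.

straight(2), arc(right, 2)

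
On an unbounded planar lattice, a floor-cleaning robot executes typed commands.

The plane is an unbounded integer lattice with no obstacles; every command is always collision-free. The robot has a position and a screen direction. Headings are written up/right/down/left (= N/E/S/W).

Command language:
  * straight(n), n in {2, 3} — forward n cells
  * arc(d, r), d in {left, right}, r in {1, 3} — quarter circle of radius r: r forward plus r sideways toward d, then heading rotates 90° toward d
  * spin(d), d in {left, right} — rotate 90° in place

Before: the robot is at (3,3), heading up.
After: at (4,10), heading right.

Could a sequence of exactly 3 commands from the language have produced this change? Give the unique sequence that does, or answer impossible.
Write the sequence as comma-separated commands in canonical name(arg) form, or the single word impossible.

straight(3), straight(3), arc(right, 1)

key: position moved to (4,10) AND the heading swung to E — translation plus rotation needed
initial: at (3,3), heading up
[1] after straight(3): at (3,6), heading up
[2] after straight(3): at (3,9), heading up
[3] after arc(right, 1): at (4,10), heading right
all 512 alternatives checked — unique.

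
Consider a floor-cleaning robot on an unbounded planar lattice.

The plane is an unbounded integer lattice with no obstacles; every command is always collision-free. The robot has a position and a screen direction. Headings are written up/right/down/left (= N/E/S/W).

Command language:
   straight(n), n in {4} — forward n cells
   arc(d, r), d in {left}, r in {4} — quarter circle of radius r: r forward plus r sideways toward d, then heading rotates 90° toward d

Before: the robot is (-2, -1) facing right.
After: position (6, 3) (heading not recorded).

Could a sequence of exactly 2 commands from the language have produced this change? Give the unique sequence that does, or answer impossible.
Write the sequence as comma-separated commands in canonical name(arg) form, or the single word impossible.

key: running arc(left, 4) before straight(4) would end elsewhere — order is forced
t0: (-2, -1) facing right
[1] after straight(4): (2, -1) facing right
[2] after arc(left, 4): (6, 3) facing up
no other 2-command option fits: unique.

straight(4), arc(left, 4)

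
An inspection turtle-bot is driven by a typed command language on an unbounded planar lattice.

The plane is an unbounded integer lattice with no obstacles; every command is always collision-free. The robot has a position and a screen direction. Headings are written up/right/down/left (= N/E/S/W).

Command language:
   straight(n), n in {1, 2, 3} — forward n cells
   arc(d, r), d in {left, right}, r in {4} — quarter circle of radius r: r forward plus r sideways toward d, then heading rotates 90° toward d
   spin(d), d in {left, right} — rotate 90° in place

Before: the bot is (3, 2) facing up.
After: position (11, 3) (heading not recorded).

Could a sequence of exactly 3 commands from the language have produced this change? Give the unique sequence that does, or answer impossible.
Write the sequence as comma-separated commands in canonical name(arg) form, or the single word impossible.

straight(1), arc(right, 4), arc(right, 4)

key: running arc(right, 4) before straight(1) would end elsewhere — order is forced
begin: (3, 2) facing up
[1] after straight(1): (3, 3) facing up
[2] after arc(right, 4): (7, 7) facing right
[3] after arc(right, 4): (11, 3) facing down
no rival 3-sequence matches.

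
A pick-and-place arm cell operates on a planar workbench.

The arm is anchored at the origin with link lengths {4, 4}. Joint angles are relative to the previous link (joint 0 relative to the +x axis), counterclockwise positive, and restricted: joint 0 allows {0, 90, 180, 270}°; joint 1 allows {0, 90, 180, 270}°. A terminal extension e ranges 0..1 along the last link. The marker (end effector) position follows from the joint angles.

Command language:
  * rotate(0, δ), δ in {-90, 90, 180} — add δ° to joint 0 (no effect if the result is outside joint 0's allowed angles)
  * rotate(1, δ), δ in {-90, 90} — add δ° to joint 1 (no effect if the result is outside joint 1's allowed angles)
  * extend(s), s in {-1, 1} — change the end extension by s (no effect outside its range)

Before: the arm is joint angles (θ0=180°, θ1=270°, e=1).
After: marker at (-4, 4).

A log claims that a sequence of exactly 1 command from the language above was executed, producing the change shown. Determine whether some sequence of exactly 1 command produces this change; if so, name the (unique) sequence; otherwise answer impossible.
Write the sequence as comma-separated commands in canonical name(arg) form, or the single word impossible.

from: joint angles (θ0=180°, θ1=270°, e=1)
[1] after extend(-1): joint angles (θ0=180°, θ1=270°, e=0)
no rival 1-sequence matches.

extend(-1)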